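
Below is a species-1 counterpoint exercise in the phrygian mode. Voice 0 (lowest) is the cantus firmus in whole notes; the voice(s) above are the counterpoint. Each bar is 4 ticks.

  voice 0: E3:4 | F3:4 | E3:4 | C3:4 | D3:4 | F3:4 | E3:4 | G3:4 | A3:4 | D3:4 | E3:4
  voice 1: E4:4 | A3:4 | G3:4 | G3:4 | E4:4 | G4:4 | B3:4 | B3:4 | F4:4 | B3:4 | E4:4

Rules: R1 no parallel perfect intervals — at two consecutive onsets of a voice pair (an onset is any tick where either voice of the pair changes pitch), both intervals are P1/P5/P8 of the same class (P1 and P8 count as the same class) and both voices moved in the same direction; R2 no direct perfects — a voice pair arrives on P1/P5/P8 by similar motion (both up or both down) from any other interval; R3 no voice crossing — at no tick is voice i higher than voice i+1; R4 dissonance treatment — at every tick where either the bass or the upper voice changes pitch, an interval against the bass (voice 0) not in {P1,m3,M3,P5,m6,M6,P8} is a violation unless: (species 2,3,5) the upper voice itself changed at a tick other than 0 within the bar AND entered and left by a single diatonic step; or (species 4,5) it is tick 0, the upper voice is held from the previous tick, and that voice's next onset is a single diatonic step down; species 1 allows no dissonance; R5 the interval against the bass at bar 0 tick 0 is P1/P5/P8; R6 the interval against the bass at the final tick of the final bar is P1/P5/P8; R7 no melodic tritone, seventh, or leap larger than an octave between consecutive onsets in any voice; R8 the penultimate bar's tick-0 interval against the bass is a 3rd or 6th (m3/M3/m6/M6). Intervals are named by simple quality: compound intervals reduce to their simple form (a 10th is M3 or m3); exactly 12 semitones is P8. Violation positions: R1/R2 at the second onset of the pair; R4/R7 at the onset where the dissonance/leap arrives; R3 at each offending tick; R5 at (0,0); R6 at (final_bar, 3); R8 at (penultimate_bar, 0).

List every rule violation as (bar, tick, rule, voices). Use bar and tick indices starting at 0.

bar 0: v0=E3 v1=E4 downbeat P8
bar 1: v0=F3 v1=A3 downbeat M3
bar 2: v0=E3 v1=G3 downbeat m3
bar 3: v0=C3 v1=G3 downbeat P5
bar 4: v0=D3 v1=E4 downbeat M2
bar 5: v0=F3 v1=G4 downbeat M2
bar 6: v0=E3 v1=B3 downbeat P5
bar 7: v0=G3 v1=B3 downbeat M3
bar 8: v0=A3 v1=F4 downbeat m6
bar 9: v0=D3 v1=B3 downbeat M6
bar 10: v0=E3 v1=E4 downbeat P8
  -> R4 @ bar 4 tick 0 v(0, 1): D3/E4 M2 untreated
  -> R4 @ bar 5 tick 0 v(0, 1): F3/G4 M2 untreated
  -> R2 @ bar 6 tick 0 v(0, 1): F3/G4 M2 -> E3/B3 P5 similar
  -> R7 @ bar 8 tick 0 v(1,): B3->F4 leap 6st
  -> R7 @ bar 9 tick 0 v(1,): F4->B3 leap 6st
  -> R2 @ bar 10 tick 0 v(0, 1): D3/B3 M6 -> E3/E4 P8 similar

(4, 0, R4, (0, 1))
(5, 0, R4, (0, 1))
(6, 0, R2, (0, 1))
(8, 0, R7, (1,))
(9, 0, R7, (1,))
(10, 0, R2, (0, 1))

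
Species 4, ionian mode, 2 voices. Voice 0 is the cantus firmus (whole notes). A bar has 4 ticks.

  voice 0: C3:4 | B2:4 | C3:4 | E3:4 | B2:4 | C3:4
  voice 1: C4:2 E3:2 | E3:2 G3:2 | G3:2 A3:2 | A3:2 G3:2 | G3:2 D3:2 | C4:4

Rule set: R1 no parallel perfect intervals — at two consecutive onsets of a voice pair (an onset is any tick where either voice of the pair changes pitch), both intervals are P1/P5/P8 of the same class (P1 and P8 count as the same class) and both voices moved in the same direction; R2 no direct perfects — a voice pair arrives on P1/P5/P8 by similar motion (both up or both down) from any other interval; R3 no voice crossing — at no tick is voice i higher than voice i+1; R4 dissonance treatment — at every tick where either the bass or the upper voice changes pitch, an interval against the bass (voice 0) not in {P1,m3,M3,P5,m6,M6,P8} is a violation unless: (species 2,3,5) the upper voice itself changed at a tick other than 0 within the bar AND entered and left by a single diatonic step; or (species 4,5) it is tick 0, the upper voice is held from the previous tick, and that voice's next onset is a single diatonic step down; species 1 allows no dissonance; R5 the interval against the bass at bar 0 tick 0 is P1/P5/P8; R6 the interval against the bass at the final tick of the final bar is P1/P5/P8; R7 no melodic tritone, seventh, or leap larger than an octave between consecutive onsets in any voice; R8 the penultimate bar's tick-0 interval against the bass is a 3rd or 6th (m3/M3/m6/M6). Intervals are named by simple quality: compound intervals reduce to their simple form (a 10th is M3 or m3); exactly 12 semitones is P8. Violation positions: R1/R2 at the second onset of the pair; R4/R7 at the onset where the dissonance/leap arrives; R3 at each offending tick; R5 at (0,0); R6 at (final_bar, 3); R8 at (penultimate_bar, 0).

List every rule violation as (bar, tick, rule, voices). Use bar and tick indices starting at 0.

bar 0: v0=C3 v1=C4 downbeat P8
bar 1: v0=B2 v1=E3 downbeat P4
bar 2: v0=C3 v1=G3 downbeat P5
bar 3: v0=E3 v1=A3 downbeat P4
bar 4: v0=B2 v1=G3 downbeat m6
bar 5: v0=C3 v1=C4 downbeat P8
  -> R4 @ bar 1 tick 0 v(0, 1): B2/E3 P4 untreated
  -> R2 @ bar 5 tick 0 v(0, 1): B2/D3 m3 -> C3/C4 P8 similar
  -> R7 @ bar 5 tick 0 v(1,): D3->C4 leap 10st

(1, 0, R4, (0, 1))
(5, 0, R2, (0, 1))
(5, 0, R7, (1,))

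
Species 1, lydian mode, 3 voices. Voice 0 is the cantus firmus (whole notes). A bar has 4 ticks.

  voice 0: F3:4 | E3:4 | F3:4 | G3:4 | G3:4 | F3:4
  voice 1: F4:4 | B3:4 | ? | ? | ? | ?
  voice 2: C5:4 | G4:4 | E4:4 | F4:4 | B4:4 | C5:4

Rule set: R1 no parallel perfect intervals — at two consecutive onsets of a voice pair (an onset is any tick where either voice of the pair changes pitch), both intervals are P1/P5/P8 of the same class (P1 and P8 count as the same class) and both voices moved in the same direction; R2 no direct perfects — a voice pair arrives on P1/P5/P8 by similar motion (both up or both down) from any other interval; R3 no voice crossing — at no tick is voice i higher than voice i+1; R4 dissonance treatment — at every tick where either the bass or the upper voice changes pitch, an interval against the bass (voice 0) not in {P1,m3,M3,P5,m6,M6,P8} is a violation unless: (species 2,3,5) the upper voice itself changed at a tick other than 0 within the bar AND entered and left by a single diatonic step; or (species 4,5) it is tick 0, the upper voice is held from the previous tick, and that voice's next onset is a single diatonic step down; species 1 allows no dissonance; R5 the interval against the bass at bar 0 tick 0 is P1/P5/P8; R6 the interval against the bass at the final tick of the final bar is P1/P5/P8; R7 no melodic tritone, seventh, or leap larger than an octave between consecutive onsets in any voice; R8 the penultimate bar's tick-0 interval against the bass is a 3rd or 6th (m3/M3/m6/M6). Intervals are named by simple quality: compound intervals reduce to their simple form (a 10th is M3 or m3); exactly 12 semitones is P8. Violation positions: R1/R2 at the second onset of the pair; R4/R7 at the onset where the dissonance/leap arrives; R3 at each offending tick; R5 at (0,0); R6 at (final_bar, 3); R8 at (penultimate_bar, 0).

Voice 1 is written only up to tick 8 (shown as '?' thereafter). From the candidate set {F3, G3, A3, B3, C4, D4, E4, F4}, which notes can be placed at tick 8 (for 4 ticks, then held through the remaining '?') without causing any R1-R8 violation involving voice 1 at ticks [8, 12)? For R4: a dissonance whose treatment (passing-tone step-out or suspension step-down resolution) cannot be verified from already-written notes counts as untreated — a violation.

{D4}

F3: violates R7
G3: violates R4
A3: violates R2
B3: violates R4
C4: violates R1
D4: legal
E4: violates R4
F4: violates R2,R3,R7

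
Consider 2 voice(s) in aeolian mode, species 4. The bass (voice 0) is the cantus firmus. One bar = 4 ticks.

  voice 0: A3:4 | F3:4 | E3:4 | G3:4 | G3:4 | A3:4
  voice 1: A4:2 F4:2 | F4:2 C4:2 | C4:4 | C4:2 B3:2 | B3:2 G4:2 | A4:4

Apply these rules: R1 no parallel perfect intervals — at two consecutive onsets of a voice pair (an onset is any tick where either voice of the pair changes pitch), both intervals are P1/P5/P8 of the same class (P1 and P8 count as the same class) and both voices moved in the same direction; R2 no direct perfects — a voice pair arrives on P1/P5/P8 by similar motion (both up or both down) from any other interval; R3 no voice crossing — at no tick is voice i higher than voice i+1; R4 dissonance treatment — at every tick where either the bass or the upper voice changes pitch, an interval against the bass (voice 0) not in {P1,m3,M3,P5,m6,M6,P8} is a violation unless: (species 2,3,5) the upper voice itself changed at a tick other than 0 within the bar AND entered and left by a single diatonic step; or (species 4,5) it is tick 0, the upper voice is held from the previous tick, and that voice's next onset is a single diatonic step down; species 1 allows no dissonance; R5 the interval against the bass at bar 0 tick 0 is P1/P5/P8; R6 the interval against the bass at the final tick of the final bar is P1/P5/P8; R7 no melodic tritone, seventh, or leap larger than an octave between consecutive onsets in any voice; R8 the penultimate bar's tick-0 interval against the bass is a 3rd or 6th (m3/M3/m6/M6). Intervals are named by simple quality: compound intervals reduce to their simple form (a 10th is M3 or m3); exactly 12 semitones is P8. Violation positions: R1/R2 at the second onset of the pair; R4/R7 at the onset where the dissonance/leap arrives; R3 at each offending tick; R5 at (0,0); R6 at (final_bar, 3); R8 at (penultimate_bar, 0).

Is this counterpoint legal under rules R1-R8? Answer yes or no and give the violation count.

No (1 violations)

bar 0: v0=A3 v1=A4 (P8)
bar 1: v0=F3 v1=F4 (P8)
bar 2: v0=E3 v1=C4 (m6)
bar 3: v0=G3 v1=C4 (P4)
bar 4: v0=G3 v1=B3 (M3)
bar 5: v0=A3 v1=A4 (P8)
  R1 @ bar5.0: G3/G4 P8 -> A3/A4 P8 similar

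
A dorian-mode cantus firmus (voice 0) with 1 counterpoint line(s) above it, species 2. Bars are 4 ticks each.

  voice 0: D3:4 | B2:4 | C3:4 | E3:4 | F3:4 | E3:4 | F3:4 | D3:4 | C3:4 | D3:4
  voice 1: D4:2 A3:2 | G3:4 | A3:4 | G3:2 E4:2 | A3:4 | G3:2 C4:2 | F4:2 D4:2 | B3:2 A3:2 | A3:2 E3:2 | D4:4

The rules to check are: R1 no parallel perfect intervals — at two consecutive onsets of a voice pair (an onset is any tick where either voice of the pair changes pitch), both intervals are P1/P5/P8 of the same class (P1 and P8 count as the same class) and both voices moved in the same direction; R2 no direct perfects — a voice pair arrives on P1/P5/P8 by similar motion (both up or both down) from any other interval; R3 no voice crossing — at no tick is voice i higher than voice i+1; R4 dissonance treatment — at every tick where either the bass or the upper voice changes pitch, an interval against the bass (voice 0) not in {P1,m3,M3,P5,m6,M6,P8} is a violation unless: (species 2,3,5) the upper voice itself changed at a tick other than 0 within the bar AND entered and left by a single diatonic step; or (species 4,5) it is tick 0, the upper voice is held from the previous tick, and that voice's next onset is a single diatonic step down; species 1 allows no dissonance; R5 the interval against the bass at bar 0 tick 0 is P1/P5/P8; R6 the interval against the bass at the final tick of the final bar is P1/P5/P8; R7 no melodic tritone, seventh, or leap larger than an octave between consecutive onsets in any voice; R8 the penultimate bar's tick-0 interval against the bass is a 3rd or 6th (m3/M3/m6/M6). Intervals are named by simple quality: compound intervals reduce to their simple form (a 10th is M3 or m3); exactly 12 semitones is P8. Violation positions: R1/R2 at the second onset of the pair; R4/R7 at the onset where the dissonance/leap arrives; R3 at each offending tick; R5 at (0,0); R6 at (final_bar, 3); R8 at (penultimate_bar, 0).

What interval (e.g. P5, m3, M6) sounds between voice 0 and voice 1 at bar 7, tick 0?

M6

voice 0=D3 voice 1=B3 -> M6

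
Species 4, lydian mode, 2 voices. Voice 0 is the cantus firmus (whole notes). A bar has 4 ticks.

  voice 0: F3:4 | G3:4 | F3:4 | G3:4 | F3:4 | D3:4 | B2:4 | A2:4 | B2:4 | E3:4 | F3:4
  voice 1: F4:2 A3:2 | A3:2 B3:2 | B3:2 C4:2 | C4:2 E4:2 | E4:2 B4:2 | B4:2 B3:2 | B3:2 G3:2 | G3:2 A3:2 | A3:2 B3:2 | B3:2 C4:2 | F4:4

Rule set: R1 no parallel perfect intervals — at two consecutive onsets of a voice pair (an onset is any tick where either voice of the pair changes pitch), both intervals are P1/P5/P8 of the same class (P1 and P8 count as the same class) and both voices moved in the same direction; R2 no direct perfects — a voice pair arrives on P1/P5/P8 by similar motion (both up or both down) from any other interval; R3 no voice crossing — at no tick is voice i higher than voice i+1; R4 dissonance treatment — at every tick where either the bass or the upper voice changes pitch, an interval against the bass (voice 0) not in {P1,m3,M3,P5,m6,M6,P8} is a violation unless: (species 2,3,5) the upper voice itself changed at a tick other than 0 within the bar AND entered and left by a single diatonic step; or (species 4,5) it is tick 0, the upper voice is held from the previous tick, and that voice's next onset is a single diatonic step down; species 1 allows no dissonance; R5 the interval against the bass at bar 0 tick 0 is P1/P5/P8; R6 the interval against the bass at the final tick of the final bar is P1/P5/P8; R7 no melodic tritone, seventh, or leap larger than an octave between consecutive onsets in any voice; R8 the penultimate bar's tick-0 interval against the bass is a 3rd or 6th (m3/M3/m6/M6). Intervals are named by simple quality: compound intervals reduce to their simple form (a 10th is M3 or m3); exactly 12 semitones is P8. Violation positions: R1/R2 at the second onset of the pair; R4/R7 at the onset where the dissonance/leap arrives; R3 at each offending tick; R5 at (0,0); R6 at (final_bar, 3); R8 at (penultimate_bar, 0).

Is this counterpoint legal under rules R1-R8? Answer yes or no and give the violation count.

bar 0: v0=F3 v1=F4 (P8)
bar 1: v0=G3 v1=A3 (M2)
bar 2: v0=F3 v1=B3 (TT)
bar 3: v0=G3 v1=C4 (P4)
bar 4: v0=F3 v1=E4 (M7)
bar 5: v0=D3 v1=B4 (M6)
bar 6: v0=B2 v1=B3 (P8)
bar 7: v0=A2 v1=G3 (m7)
bar 8: v0=B2 v1=A3 (m7)
bar 9: v0=E3 v1=B3 (P5)
bar 10: v0=F3 v1=F4 (P8)
  R4 @ bar1.0: G3/A3 M2 untreated
  R4 @ bar2.0: F3/B3 TT untreated
  R4 @ bar3.0: G3/C4 P4 untreated
  R4 @ bar4.0: F3/E4 M7 untreated
  R4 @ bar4.2: F3/B4 TT untreated
  R4 @ bar7.0: A2/G3 m7 untreated
  R4 @ bar8.0: B2/A3 m7 untreated
  R8 @ bar9.0: penult P5 not 3rd/6th
  R2 @ bar10.0: E3/C4 m6 -> F3/F4 P8 similar

No (9 violations)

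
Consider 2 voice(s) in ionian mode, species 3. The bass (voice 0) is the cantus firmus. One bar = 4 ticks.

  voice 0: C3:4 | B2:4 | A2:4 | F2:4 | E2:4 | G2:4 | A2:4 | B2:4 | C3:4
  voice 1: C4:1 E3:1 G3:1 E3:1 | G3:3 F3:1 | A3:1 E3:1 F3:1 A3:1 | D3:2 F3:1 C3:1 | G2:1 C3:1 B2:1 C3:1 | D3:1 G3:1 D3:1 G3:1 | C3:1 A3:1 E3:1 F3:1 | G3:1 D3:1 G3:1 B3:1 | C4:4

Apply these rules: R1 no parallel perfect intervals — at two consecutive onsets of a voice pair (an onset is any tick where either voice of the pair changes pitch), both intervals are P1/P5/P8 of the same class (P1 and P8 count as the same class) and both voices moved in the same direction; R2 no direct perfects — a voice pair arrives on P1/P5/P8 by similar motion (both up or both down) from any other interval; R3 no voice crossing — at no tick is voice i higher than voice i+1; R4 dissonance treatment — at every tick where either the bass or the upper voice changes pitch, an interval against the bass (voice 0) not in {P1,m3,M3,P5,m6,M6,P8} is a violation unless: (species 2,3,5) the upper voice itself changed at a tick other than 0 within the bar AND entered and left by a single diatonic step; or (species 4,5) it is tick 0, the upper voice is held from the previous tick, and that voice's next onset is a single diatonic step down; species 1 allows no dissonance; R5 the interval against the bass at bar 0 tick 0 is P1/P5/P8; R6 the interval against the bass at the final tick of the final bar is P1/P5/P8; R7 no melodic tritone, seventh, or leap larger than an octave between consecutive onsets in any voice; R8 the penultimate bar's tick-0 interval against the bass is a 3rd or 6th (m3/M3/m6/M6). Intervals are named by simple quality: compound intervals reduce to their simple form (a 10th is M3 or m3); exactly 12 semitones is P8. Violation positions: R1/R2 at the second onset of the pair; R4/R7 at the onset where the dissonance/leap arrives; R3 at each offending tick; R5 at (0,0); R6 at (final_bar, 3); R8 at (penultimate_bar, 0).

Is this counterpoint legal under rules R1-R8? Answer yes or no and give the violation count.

bar 0: v0=C3 v1=C4 (P8)
bar 1: v0=B2 v1=G3 (m6)
bar 2: v0=A2 v1=A3 (P8)
bar 3: v0=F2 v1=D3 (M6)
bar 4: v0=E2 v1=G2 (m3)
bar 5: v0=G2 v1=D3 (P5)
bar 6: v0=A2 v1=C3 (m3)
bar 7: v0=B2 v1=G3 (m6)
bar 8: v0=C3 v1=C4 (P8)
  R4 @ bar1.3: B2/F3 TT untreated
  R2 @ bar5.0: E2/C3 m6 -> G2/D3 P5 similar
  R1 @ bar8.0: B2/B3 P8 -> C3/C4 P8 similar

No (3 violations)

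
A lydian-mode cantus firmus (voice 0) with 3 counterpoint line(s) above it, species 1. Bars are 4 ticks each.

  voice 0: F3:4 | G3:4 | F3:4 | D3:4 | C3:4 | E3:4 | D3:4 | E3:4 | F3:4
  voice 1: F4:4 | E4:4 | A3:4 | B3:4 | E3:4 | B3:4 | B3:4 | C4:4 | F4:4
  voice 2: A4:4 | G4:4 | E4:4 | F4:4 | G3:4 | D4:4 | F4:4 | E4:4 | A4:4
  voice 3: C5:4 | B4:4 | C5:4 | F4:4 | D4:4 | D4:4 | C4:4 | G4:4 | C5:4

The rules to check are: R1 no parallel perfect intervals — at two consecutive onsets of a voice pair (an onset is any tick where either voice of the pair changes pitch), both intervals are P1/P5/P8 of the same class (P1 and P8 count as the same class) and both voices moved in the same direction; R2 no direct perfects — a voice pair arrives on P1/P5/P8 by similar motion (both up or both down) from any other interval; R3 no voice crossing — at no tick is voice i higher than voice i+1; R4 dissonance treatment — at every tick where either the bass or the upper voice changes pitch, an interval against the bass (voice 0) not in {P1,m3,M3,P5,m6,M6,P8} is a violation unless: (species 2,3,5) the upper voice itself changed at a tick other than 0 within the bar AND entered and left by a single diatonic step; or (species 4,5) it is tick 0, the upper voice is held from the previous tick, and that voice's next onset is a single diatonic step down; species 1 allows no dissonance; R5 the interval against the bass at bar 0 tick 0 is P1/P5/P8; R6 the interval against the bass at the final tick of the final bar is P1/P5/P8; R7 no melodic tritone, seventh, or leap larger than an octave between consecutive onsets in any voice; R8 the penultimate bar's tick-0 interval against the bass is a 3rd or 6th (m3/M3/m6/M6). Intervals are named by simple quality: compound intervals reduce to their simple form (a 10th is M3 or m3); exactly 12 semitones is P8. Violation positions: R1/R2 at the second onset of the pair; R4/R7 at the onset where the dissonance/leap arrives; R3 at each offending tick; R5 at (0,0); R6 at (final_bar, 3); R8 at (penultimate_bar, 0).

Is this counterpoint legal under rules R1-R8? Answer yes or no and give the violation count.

bar 0: v0=F3 v1=F4 v2=A4 v3=C5 (P5)
bar 1: v0=G3 v1=E4 v2=G4 v3=B4 (M3)
bar 2: v0=F3 v1=A3 v2=E4 v3=C5 (P5)
bar 3: v0=D3 v1=B3 v2=F4 v3=F4 (m3)
bar 4: v0=C3 v1=E3 v2=G3 v3=D4 (M2)
bar 5: v0=E3 v1=B3 v2=D4 v3=D4 (m7)
bar 6: v0=D3 v1=B3 v2=F4 v3=C4 (m7)
bar 7: v0=E3 v1=C4 v2=E4 v3=G4 (m3)
bar 8: v0=F3 v1=F4 v2=A4 v3=C5 (P5)
  R5 @ bar0.0: opens on M3
  R1 @ bar1.0: F4/C5 P5 -> E4/B4 P5 similar
  R2 @ bar2.0: E4/G4 m3 -> A3/E4 P5 similar
  R4 @ bar2.0: F3/E4 M7 untreated
  R2 @ bar4.0: D3/F4 m3 -> C3/G3 P5 similar
  R2 @ bar4.0: F4/F4 P1 -> G3/D4 P5 similar
  R4 @ bar4.0: C3/D4 M2 untreated
  R7 @ bar4.0: F4->G3 leap 10st
  R2 @ bar5.0: C3/E3 M3 -> E3/B3 P5 similar
  R4 @ bar5.0: E3/D4 m7 untreated
  R4 @ bar5.0: E3/D4 m7 untreated
  R3 @ bar6.0: F4 above C4
  R4 @ bar6.0: D3/C4 m7 untreated
  R3 @ bar6.1: F4 above C4
  R3 @ bar6.2: F4 above C4
  R3 @ bar6.3: F4 above C4
  R2 @ bar7.0: B3/C4 m2 -> C4/G4 P5 similar
  R8 @ bar7.0: penult P8 not 3rd/6th
  R1 @ bar8.0: C4/G4 P5 -> F4/C5 P5 similar
  R2 @ bar8.0: E3/C4 m6 -> F3/F4 P8 similar
  R2 @ bar8.0: E3/G4 m3 -> F3/C5 P5 similar
  R6 @ bar8.3: closes on M3

No (22 violations)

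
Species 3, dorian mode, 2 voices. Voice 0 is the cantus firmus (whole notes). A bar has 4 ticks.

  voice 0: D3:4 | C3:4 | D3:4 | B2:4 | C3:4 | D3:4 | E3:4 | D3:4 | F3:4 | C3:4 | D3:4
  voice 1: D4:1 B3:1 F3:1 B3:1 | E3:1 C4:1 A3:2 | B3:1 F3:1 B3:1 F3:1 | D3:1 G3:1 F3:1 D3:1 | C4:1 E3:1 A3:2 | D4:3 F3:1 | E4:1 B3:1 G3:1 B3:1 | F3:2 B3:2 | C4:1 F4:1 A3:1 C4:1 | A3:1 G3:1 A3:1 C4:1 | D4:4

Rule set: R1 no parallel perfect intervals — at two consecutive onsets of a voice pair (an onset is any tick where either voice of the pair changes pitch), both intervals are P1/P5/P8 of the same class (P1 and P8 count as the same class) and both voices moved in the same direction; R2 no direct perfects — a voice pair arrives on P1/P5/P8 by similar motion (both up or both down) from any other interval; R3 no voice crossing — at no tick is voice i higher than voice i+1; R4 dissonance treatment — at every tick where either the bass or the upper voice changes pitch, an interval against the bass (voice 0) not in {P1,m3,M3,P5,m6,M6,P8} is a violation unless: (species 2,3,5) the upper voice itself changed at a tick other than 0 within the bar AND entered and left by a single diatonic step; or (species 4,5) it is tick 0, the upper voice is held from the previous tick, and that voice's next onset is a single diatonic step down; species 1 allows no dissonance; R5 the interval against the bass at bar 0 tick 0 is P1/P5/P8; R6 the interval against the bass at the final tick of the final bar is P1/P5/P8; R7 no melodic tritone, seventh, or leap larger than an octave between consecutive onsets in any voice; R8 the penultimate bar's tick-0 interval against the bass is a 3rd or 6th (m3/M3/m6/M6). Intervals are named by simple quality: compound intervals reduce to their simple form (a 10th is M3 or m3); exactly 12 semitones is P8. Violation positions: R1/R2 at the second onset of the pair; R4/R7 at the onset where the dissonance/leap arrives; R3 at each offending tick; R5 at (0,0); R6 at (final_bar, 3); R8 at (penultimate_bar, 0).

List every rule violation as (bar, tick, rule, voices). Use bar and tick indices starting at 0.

(0, 2, R7, (1,))
(0, 3, R7, (1,))
(2, 1, R7, (1,))
(2, 2, R7, (1,))
(2, 3, R7, (1,))
(3, 2, R4, (0, 1))
(4, 0, R2, (0, 1))
(4, 0, R7, (1,))
(5, 0, R2, (0, 1))
(6, 0, R2, (0, 1))
(6, 0, R7, (1,))
(7, 0, R7, (1,))
(7, 2, R7, (1,))
(8, 0, R2, (0, 1))
(10, 0, R1, (0, 1))

bar 0: v0=D3 v1=D4 downbeat P8
bar 1: v0=C3 v1=E3 downbeat M3
bar 2: v0=D3 v1=B3 downbeat M6
bar 3: v0=B2 v1=D3 downbeat m3
bar 4: v0=C3 v1=C4 downbeat P8
bar 5: v0=D3 v1=D4 downbeat P8
bar 6: v0=E3 v1=E4 downbeat P8
bar 7: v0=D3 v1=F3 downbeat m3
bar 8: v0=F3 v1=C4 downbeat P5
bar 9: v0=C3 v1=A3 downbeat M6
bar 10: v0=D3 v1=D4 downbeat P8
  -> R7 @ bar 0 tick 2 v(1,): B3->F3 leap 6st
  -> R7 @ bar 0 tick 3 v(1,): F3->B3 leap 6st
  -> R7 @ bar 2 tick 1 v(1,): B3->F3 leap 6st
  -> R7 @ bar 2 tick 2 v(1,): F3->B3 leap 6st
  -> R7 @ bar 2 tick 3 v(1,): B3->F3 leap 6st
  -> R4 @ bar 3 tick 2 v(0, 1): B2/F3 TT untreated
  -> R2 @ bar 4 tick 0 v(0, 1): B2/D3 m3 -> C3/C4 P8 similar
  -> R7 @ bar 4 tick 0 v(1,): D3->C4 leap 10st
  -> R2 @ bar 5 tick 0 v(0, 1): C3/A3 M6 -> D3/D4 P8 similar
  -> R2 @ bar 6 tick 0 v(0, 1): D3/F3 m3 -> E3/E4 P8 similar
  -> R7 @ bar 6 tick 0 v(1,): F3->E4 leap 11st
  -> R7 @ bar 7 tick 0 v(1,): B3->F3 leap 6st
  -> R7 @ bar 7 tick 2 v(1,): F3->B3 leap 6st
  -> R2 @ bar 8 tick 0 v(0, 1): D3/B3 M6 -> F3/C4 P5 similar
  -> R1 @ bar 10 tick 0 v(0, 1): C3/C4 P8 -> D3/D4 P8 similar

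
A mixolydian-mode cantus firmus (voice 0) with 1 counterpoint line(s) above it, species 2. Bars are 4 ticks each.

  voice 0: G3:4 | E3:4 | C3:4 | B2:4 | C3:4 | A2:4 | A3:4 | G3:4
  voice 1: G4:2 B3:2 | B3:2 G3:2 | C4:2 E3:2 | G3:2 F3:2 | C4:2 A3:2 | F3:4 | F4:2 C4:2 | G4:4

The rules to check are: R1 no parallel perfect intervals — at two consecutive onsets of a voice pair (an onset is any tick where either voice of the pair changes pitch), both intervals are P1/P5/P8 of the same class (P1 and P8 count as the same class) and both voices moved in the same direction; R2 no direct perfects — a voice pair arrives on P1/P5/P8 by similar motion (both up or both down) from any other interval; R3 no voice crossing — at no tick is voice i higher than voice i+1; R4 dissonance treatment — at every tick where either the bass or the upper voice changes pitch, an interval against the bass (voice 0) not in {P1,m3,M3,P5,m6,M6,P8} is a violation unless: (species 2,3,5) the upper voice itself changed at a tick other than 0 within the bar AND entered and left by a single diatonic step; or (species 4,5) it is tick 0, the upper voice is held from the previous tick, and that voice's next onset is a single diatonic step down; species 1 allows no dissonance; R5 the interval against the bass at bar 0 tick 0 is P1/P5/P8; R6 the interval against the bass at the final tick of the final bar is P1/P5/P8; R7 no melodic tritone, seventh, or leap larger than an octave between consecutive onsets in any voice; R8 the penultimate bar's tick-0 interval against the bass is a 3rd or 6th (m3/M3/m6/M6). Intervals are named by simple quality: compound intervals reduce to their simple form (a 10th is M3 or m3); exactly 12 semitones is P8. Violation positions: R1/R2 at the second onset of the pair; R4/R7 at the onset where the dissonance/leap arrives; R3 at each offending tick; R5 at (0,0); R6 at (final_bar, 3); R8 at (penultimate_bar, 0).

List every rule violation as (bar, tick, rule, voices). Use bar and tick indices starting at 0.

(3, 2, R4, (0, 1))
(4, 0, R2, (0, 1))

bar 0: v0=G3 v1=G4 downbeat P8
bar 1: v0=E3 v1=B3 downbeat P5
bar 2: v0=C3 v1=C4 downbeat P8
bar 3: v0=B2 v1=G3 downbeat m6
bar 4: v0=C3 v1=C4 downbeat P8
bar 5: v0=A2 v1=F3 downbeat m6
bar 6: v0=A3 v1=F4 downbeat m6
bar 7: v0=G3 v1=G4 downbeat P8
  -> R4 @ bar 3 tick 2 v(0, 1): B2/F3 TT untreated
  -> R2 @ bar 4 tick 0 v(0, 1): B2/F3 TT -> C3/C4 P8 similar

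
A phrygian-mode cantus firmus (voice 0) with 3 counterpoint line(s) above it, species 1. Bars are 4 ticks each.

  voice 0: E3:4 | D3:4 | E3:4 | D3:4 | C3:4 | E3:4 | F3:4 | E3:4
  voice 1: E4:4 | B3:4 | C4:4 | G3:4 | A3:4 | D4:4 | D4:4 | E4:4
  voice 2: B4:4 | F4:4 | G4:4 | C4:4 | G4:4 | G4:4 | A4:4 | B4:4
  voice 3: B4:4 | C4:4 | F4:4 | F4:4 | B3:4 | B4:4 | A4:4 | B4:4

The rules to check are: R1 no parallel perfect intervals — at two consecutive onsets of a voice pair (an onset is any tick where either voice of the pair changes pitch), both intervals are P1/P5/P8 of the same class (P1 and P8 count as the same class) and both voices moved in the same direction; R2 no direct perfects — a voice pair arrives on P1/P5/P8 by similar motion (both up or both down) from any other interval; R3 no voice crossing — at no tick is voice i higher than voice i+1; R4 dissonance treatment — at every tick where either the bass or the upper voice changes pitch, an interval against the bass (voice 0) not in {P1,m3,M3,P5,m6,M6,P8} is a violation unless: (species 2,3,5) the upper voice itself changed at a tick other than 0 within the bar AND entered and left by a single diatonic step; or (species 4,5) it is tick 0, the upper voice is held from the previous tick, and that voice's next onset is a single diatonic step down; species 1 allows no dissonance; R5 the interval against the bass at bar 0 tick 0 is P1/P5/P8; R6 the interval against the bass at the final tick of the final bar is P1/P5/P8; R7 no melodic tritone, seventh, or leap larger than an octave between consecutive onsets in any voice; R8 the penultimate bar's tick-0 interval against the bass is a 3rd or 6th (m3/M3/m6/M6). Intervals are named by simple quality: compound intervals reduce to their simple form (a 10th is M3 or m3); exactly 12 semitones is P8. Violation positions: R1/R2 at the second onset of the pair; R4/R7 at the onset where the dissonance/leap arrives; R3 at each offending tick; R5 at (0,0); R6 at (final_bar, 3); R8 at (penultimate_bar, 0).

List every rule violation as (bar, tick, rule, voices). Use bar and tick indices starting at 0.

(1, 0, R3, (2, 3))
(1, 0, R4, (0, 3))
(1, 0, R7, (2,))
(1, 0, R7, (3,))
(1, 1, R3, (2, 3))
(1, 2, R3, (2, 3))
(1, 3, R3, (2, 3))
(2, 0, R2, (1, 2))
(2, 0, R3, (2, 3))
(2, 0, R4, (0, 3))
(2, 1, R3, (2, 3))
(2, 2, R3, (2, 3))
(2, 3, R3, (2, 3))
(3, 0, R4, (0, 1))
(3, 0, R4, (0, 2))
(4, 0, R3, (2, 3))
(4, 0, R4, (0, 3))
(4, 0, R7, (3,))
(4, 1, R3, (2, 3))
(4, 2, R3, (2, 3))
(4, 3, R3, (2, 3))
(5, 0, R2, (0, 3))
(5, 0, R4, (0, 1))
(7, 0, R1, (1, 2))
(7, 0, R1, (1, 3))
(7, 0, R1, (2, 3))

bar 0: v0=E3 v1=E4 v2=B4 v3=B4 downbeat P5
bar 1: v0=D3 v1=B3 v2=F4 v3=C4 downbeat m7
bar 2: v0=E3 v1=C4 v2=G4 v3=F4 downbeat m2
bar 3: v0=D3 v1=G3 v2=C4 v3=F4 downbeat m3
bar 4: v0=C3 v1=A3 v2=G4 v3=B3 downbeat M7
bar 5: v0=E3 v1=D4 v2=G4 v3=B4 downbeat P5
bar 6: v0=F3 v1=D4 v2=A4 v3=A4 downbeat M3
bar 7: v0=E3 v1=E4 v2=B4 v3=B4 downbeat P5
  -> R3 @ bar 1 tick 0 v(2, 3): F4 above C4
  -> R4 @ bar 1 tick 0 v(0, 3): D3/C4 m7 untreated
  -> R7 @ bar 1 tick 0 v(2,): B4->F4 leap 6st
  -> R7 @ bar 1 tick 0 v(3,): B4->C4 leap 11st
  -> R3 @ bar 1 tick 1 v(2, 3): F4 above C4
  -> R3 @ bar 1 tick 2 v(2, 3): F4 above C4
  -> R3 @ bar 1 tick 3 v(2, 3): F4 above C4
  -> R2 @ bar 2 tick 0 v(1, 2): B3/F4 TT -> C4/G4 P5 similar
  -> R3 @ bar 2 tick 0 v(2, 3): G4 above F4
  -> R4 @ bar 2 tick 0 v(0, 3): E3/F4 m2 untreated
  -> R3 @ bar 2 tick 1 v(2, 3): G4 above F4
  -> R3 @ bar 2 tick 2 v(2, 3): G4 above F4
  -> R3 @ bar 2 tick 3 v(2, 3): G4 above F4
  -> R4 @ bar 3 tick 0 v(0, 1): D3/G3 P4 untreated
  -> R4 @ bar 3 tick 0 v(0, 2): D3/C4 m7 untreated
  -> R3 @ bar 4 tick 0 v(2, 3): G4 above B3
  -> R4 @ bar 4 tick 0 v(0, 3): C3/B3 M7 untreated
  -> R7 @ bar 4 tick 0 v(3,): F4->B3 leap 6st
  -> R3 @ bar 4 tick 1 v(2, 3): G4 above B3
  -> R3 @ bar 4 tick 2 v(2, 3): G4 above B3
  -> R3 @ bar 4 tick 3 v(2, 3): G4 above B3
  -> R2 @ bar 5 tick 0 v(0, 3): C3/B3 M7 -> E3/B4 P5 similar
  -> R4 @ bar 5 tick 0 v(0, 1): E3/D4 m7 untreated
  -> R1 @ bar 7 tick 0 v(1, 2): D4/A4 P5 -> E4/B4 P5 similar
  -> R1 @ bar 7 tick 0 v(1, 3): D4/A4 P5 -> E4/B4 P5 similar
  -> R1 @ bar 7 tick 0 v(2, 3): A4/A4 P1 -> B4/B4 P1 similar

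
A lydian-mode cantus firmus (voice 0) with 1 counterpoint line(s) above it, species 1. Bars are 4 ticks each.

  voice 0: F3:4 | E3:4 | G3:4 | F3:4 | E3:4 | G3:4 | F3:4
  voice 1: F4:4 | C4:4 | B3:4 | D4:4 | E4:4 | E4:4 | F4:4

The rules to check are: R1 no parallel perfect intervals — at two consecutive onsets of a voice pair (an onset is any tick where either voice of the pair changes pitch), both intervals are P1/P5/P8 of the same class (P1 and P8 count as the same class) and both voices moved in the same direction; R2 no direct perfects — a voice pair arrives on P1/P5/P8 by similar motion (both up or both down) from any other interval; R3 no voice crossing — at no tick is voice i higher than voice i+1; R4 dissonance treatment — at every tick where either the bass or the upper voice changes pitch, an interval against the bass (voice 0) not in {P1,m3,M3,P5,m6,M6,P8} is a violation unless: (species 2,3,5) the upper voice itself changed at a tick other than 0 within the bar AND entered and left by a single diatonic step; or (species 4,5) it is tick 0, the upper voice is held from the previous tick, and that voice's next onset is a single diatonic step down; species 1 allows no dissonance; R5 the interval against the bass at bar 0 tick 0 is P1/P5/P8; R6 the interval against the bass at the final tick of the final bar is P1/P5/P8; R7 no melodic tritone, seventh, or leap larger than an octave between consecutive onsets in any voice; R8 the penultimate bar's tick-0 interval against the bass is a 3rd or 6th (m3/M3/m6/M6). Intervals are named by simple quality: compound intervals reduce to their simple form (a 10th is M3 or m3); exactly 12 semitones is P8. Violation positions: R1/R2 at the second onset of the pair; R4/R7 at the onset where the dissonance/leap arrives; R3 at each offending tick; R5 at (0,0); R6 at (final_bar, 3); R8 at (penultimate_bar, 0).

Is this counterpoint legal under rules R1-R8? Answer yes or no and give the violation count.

bar 0: v0=F3 v1=F4 (P8)
bar 1: v0=E3 v1=C4 (m6)
bar 2: v0=G3 v1=B3 (M3)
bar 3: v0=F3 v1=D4 (M6)
bar 4: v0=E3 v1=E4 (P8)
bar 5: v0=G3 v1=E4 (M6)
bar 6: v0=F3 v1=F4 (P8)

Yes (0 violations)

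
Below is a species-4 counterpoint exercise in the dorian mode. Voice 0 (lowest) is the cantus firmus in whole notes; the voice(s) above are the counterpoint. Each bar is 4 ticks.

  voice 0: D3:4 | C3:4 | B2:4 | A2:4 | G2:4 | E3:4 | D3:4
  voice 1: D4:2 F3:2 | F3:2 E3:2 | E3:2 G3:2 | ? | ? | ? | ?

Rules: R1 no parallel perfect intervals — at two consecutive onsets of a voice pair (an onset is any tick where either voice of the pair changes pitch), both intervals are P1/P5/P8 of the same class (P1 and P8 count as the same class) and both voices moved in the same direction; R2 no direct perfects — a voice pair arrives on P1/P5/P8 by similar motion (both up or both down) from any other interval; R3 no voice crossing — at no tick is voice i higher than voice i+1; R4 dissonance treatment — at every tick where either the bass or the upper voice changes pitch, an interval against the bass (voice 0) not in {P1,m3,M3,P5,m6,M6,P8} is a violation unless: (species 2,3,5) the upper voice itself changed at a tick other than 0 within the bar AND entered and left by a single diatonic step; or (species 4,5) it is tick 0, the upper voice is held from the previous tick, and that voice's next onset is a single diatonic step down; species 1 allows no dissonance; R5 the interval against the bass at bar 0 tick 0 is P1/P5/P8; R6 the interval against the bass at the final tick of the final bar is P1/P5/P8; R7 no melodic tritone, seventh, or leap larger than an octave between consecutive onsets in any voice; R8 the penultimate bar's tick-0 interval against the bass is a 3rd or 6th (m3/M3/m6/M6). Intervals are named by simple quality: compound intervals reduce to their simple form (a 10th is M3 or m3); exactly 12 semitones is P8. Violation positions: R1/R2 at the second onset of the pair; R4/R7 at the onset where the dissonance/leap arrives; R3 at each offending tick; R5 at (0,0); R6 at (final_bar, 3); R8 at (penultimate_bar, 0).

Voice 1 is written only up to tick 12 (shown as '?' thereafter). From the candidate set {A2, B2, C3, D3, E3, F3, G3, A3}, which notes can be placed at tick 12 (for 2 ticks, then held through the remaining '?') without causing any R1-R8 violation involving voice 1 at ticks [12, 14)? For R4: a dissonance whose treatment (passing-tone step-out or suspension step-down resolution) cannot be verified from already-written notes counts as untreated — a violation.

{A3, C3, F3}

A2: violates R2,R7
B2: violates R4
C3: legal
D3: violates R4
E3: violates R2
F3: legal
G3: violates R4
A3: legal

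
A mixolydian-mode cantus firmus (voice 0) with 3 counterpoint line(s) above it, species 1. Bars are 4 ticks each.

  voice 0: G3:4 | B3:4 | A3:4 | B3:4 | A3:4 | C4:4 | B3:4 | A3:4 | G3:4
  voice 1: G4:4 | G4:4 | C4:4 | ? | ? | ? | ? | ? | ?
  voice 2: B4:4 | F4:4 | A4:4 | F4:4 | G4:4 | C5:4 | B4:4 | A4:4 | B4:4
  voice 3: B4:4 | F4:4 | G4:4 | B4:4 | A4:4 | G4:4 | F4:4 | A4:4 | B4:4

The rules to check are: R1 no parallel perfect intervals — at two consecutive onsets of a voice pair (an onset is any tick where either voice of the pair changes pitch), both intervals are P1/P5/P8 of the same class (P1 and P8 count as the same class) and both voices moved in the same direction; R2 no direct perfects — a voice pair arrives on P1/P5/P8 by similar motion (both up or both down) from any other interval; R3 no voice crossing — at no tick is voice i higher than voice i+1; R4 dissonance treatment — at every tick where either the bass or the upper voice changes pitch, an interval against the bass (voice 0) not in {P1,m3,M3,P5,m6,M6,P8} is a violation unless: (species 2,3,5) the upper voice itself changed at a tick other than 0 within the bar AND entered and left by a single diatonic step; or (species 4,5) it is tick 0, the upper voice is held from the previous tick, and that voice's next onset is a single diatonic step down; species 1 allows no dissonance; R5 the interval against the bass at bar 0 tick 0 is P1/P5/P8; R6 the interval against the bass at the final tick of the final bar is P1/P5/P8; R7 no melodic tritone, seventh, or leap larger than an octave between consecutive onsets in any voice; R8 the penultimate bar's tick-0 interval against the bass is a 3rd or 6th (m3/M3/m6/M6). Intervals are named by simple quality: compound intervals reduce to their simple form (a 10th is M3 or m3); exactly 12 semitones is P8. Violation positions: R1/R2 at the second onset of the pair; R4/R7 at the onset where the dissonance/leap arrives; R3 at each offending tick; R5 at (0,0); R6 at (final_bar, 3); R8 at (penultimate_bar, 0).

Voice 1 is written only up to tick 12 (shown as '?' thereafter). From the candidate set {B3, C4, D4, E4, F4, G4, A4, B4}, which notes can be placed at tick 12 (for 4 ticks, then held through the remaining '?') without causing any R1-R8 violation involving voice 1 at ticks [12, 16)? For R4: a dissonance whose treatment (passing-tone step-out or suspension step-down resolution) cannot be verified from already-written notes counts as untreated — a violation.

B3: legal
C4: violates R4
D4: legal
E4: violates R1,R4
F4: violates R4
G4: violates R3
A4: violates R3,R4
B4: violates R2,R3,R7

{B3, D4}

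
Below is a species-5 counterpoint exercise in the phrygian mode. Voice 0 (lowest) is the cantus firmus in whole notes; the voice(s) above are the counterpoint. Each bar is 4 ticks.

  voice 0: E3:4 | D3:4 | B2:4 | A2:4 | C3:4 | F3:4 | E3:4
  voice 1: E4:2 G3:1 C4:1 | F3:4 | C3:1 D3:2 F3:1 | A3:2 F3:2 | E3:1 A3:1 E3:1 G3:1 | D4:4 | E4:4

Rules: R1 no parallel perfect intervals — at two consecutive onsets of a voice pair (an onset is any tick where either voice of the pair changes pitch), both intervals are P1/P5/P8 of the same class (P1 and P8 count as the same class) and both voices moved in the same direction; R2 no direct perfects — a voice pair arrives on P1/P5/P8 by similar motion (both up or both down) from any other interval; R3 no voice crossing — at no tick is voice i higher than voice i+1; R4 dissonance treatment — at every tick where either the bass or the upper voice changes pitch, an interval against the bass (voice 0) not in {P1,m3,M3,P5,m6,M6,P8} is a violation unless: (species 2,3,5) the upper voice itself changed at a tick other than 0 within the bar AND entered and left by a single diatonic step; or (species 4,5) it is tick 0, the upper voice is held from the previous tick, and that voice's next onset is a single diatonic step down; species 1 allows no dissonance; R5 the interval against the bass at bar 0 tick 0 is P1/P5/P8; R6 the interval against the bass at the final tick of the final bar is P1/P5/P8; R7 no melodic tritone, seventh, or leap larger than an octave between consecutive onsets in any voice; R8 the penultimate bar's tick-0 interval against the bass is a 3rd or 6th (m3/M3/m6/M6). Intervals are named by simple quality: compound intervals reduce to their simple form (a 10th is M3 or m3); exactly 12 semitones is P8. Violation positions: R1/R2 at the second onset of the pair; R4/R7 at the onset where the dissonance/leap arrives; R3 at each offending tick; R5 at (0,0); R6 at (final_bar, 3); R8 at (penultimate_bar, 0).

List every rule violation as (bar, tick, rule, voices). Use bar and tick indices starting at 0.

(2, 0, R4, (0, 1))
(2, 3, R4, (0, 1))

bar 0: v0=E3 v1=E4 downbeat P8
bar 1: v0=D3 v1=F3 downbeat m3
bar 2: v0=B2 v1=C3 downbeat m2
bar 3: v0=A2 v1=A3 downbeat P8
bar 4: v0=C3 v1=E3 downbeat M3
bar 5: v0=F3 v1=D4 downbeat M6
bar 6: v0=E3 v1=E4 downbeat P8
  -> R4 @ bar 2 tick 0 v(0, 1): B2/C3 m2 untreated
  -> R4 @ bar 2 tick 3 v(0, 1): B2/F3 TT untreated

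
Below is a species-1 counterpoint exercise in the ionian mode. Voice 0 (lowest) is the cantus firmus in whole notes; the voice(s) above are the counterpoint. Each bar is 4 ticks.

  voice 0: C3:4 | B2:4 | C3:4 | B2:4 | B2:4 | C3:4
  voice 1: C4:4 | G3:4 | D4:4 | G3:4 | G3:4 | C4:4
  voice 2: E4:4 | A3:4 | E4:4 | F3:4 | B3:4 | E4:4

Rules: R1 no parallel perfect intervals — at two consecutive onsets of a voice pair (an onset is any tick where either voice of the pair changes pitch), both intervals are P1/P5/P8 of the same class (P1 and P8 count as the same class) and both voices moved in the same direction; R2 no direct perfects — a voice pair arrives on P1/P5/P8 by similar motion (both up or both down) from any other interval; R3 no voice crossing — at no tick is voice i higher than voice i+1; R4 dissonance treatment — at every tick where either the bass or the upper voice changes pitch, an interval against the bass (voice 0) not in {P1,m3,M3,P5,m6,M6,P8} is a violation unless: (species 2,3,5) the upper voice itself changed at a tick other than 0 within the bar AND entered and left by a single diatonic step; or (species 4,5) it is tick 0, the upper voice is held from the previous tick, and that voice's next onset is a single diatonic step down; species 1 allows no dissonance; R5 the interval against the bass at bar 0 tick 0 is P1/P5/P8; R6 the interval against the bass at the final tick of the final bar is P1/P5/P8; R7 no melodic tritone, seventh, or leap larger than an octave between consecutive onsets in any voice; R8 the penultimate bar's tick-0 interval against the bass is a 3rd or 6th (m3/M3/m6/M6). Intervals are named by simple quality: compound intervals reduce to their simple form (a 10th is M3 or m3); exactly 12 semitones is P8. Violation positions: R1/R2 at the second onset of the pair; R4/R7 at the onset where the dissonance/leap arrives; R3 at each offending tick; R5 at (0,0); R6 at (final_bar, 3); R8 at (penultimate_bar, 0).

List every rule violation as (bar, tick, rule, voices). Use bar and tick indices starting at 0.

(0, 0, R5, (0, 2))
(1, 0, R4, (0, 2))
(2, 0, R4, (0, 1))
(3, 0, R3, (1, 2))
(3, 0, R4, (0, 2))
(3, 0, R7, (2,))
(3, 1, R3, (1, 2))
(3, 2, R3, (1, 2))
(3, 3, R3, (1, 2))
(4, 0, R7, (2,))
(4, 0, R8, (0, 2))
(5, 0, R2, (0, 1))
(5, 3, R6, (0, 2))

bar 0: v0=C3 v1=C4 v2=E4 downbeat M3
bar 1: v0=B2 v1=G3 v2=A3 downbeat m7
bar 2: v0=C3 v1=D4 v2=E4 downbeat M3
bar 3: v0=B2 v1=G3 v2=F3 downbeat TT
bar 4: v0=B2 v1=G3 v2=B3 downbeat P8
bar 5: v0=C3 v1=C4 v2=E4 downbeat M3
  -> R5 @ bar 0 tick 0 v(0, 2): opens on M3
  -> R4 @ bar 1 tick 0 v(0, 2): B2/A3 m7 untreated
  -> R4 @ bar 2 tick 0 v(0, 1): C3/D4 M2 untreated
  -> R3 @ bar 3 tick 0 v(1, 2): G3 above F3
  -> R4 @ bar 3 tick 0 v(0, 2): B2/F3 TT untreated
  -> R7 @ bar 3 tick 0 v(2,): E4->F3 leap 11st
  -> R3 @ bar 3 tick 1 v(1, 2): G3 above F3
  -> R3 @ bar 3 tick 2 v(1, 2): G3 above F3
  -> R3 @ bar 3 tick 3 v(1, 2): G3 above F3
  -> R7 @ bar 4 tick 0 v(2,): F3->B3 leap 6st
  -> R8 @ bar 4 tick 0 v(0, 2): penult P8 not 3rd/6th
  -> R2 @ bar 5 tick 0 v(0, 1): B2/G3 m6 -> C3/C4 P8 similar
  -> R6 @ bar 5 tick 3 v(0, 2): closes on M3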